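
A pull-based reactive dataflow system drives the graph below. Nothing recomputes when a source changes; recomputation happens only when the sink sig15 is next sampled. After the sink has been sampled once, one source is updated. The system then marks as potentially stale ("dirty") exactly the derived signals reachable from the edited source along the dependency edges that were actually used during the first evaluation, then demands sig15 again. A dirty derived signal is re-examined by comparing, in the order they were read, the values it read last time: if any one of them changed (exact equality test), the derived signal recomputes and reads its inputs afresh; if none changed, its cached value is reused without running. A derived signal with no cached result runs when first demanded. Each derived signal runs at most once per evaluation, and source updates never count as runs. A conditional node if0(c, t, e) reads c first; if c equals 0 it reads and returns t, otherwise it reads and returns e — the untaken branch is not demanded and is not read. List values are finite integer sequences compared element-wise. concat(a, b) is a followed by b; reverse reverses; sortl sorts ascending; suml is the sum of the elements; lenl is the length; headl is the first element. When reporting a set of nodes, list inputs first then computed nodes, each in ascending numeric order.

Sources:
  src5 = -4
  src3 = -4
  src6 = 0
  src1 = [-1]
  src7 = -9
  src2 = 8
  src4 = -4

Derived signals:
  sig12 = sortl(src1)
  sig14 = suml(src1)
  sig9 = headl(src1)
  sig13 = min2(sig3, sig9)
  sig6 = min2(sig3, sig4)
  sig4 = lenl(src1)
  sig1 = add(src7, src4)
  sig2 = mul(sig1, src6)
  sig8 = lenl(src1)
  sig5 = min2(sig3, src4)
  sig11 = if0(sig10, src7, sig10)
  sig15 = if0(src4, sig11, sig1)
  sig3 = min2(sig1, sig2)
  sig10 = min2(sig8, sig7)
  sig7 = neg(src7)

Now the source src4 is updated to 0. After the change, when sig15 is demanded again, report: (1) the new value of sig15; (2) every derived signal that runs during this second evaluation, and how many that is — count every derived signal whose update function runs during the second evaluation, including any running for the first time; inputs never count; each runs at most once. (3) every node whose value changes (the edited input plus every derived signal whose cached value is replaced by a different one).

First evaluation (everything demanded from the output):
  sig1 = add(-9, -4) = -13
  sig15 = if0(src4=-4 -> else branch sig1) = -13

Propagation after the edit:
  sig1: marked dirty but never re-examined — demand shifted away from it.
  sig7: demanded for the first time — runs, produces 9.
  sig8: demanded for the first time — runs, produces 1.
  sig10: demanded for the first time — runs, produces 1.
  sig11: demanded for the first time — runs, produces 1.
  sig15: runs — src4 -4->0; result 1.

Key observation: a condition flipped, so demand moved to the other branch — sig1 is never re-examined.

New value of sig15: 1.
Derived signals that run: sig7, sig8, sig10, sig11, sig15 — 5 in total.
Values that change: src4, sig15.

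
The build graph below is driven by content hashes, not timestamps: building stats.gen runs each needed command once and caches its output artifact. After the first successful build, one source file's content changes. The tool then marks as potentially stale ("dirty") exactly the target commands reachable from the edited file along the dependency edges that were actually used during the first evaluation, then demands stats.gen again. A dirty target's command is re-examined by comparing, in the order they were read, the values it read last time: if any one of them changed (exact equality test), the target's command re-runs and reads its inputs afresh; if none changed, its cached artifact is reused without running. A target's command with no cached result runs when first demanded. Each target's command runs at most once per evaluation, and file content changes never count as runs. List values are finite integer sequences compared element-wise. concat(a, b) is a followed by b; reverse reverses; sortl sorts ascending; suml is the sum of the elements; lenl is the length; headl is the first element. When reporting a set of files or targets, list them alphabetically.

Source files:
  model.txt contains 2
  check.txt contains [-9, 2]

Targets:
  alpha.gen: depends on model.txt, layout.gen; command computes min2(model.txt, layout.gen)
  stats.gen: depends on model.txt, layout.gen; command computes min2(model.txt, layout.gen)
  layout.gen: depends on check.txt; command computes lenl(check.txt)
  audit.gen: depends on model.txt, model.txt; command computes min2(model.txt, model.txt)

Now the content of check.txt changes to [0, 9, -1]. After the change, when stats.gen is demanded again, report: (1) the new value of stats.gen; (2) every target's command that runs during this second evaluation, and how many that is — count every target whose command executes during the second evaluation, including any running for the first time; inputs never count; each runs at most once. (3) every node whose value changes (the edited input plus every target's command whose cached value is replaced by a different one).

stats.gen now evaluates to 2.
Run set: layout.gen, stats.gen (2 run).
Changed values: check.txt, layout.gen.

Initial pass — values computed on the first demand:
  layout.gen = lenl([-9, 2]) = 2
  stats.gen = min2(2, 2) = 2

Second demand — change propagation:
  layout.gen: re-runs because check.txt [-9, 2]->[0, 9, -1]; new result 3.
  stats.gen: re-runs because layout.gen 2->3; new result 2 (unchanged).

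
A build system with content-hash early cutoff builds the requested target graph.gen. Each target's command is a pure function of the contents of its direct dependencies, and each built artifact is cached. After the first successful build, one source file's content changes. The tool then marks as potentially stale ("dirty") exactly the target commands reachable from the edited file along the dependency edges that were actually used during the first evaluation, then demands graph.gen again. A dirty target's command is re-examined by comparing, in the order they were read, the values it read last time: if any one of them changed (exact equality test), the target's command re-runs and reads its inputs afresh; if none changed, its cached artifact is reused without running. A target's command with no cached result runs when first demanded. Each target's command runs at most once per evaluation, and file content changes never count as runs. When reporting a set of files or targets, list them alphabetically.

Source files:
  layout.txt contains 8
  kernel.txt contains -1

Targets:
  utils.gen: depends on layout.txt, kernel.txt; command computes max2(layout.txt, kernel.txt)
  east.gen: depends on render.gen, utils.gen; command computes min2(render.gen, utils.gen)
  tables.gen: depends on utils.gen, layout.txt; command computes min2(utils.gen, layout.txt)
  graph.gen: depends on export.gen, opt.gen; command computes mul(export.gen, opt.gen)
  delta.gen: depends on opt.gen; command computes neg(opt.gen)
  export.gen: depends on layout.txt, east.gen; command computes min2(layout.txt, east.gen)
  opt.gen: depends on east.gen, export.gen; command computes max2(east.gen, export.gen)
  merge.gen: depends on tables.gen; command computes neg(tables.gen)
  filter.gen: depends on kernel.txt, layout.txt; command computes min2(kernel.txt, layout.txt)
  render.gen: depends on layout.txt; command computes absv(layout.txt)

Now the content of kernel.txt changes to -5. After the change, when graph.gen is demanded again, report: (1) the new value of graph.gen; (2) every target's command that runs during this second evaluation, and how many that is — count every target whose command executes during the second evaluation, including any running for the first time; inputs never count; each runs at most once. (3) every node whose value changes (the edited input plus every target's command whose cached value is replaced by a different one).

New value of graph.gen: 64.
Target commands that run: utils.gen — 1 in total.
Values that change: kernel.txt.
Key observation: the change is absorbed at utils.gen — it re-runs but produces the same value, and the output's value is unchanged.

First evaluation (everything demanded from the output):
  render.gen = absv(8) = 8
  utils.gen = max2(8, -1) = 8
  east.gen = min2(8, 8) = 8
  export.gen = min2(8, 8) = 8
  opt.gen = max2(8, 8) = 8
  graph.gen = mul(8, 8) = 64

Propagation after the edit:
  utils.gen: runs — kernel.txt -1->-5; result 8 (same value as before).
  east.gen: checked — values it read are unchanged (render.gen unchanged, utils.gen unchanged); reused cached 8 without running.
  export.gen: checked — values it read are unchanged (layout.txt unchanged, east.gen unchanged); reused cached 8 without running.
  opt.gen: checked — values it read are unchanged (east.gen unchanged, export.gen unchanged); reused cached 8 without running.
  graph.gen: checked — values it read are unchanged (export.gen unchanged, opt.gen unchanged); reused cached 64 without running.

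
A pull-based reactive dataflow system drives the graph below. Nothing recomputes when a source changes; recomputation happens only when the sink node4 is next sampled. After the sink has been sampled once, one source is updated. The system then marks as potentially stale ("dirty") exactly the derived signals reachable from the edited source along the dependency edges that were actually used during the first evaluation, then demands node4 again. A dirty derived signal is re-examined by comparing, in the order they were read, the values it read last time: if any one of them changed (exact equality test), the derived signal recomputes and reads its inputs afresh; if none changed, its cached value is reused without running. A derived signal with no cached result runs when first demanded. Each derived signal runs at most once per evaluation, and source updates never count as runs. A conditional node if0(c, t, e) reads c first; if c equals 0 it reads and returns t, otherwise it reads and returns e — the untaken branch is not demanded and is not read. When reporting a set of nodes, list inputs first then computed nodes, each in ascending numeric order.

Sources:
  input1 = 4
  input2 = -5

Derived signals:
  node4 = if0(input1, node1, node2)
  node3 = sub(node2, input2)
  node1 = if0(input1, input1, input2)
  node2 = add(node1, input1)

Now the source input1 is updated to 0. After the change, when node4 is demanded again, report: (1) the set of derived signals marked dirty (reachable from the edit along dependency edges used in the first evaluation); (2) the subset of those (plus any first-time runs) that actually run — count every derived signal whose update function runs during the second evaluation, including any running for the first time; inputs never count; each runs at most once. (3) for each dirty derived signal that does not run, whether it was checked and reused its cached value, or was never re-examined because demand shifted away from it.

Marked dirty: node1, node2, node4.
Derived signals that run: node1, node4 — 2 in total.
Never re-examined (demand shifted away): node2.
Key observation: a condition flipped, so demand moved to the other branch — node2 is never re-examined.

First evaluation (everything demanded from the output):
  node1 = if0(input1=4 -> else branch input2) = -5
  node2 = add(-5, 4) = -1
  node4 = if0(input1=4 -> else branch node2) = -1

Propagation after the edit:
  node1: runs — input1 4->0; result 0.
  node2: marked dirty but never re-examined — demand shifted away from it.
  node4: runs — input1 4->0; result 0.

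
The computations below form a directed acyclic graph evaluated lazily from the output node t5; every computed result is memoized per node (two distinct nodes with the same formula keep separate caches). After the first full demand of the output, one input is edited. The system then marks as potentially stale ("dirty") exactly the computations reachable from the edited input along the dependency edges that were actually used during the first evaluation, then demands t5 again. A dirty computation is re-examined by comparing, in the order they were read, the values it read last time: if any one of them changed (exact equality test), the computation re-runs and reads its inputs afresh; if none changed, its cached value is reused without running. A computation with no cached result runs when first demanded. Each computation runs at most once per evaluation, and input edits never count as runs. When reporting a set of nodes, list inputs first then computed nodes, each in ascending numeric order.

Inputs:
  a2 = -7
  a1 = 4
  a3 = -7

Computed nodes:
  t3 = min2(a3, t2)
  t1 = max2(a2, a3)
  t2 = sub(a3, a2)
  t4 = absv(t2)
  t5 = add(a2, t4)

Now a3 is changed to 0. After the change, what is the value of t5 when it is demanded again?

First demand of the output computes:
  t2 = sub(-7, -7) = 0
  t4 = absv(0) = 0
  t5 = add(-7, 0) = -7

After the edit, cleaning proceeds:
  t2: a read changed (a3 -7->0) — executes, giving 7.
  t4: a read changed (t2 0->7) — executes, giving 7.
  t5: a read changed (t4 0->7) — executes, giving 0.

Demanding t5 again yields 0.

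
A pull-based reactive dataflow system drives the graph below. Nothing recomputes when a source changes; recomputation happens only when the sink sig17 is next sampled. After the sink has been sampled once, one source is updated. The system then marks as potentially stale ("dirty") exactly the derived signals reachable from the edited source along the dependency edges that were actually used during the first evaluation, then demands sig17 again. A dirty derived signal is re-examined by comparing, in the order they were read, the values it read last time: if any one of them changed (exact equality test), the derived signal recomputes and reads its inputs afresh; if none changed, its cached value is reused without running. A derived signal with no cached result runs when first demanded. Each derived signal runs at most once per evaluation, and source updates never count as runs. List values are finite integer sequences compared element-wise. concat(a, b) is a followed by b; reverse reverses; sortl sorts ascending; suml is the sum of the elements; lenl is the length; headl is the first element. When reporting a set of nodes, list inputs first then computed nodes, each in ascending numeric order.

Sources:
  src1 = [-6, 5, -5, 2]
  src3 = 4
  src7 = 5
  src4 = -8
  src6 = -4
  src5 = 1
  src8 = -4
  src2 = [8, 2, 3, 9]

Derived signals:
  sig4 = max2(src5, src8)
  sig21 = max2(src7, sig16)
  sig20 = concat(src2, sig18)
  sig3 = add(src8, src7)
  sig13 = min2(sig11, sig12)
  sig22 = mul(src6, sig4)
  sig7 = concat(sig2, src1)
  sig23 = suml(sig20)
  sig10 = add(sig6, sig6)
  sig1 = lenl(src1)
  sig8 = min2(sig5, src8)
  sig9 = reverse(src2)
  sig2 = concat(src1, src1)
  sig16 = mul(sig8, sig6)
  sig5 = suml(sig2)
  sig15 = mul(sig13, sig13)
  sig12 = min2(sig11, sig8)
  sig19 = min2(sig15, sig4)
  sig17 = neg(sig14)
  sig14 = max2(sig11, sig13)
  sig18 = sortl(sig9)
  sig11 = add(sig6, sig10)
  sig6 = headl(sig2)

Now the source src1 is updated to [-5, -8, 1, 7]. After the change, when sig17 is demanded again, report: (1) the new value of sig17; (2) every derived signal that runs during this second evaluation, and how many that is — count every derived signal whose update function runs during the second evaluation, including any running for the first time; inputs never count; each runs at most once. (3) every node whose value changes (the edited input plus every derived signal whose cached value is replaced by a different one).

First evaluation (everything demanded from the output):
  sig2 = concat([-6, 5, -5, 2], [-6, 5, -5, 2]) = [-6, 5, -5, 2, -6, 5, -5, 2]
  sig5 = suml([-6, 5, -5, 2, -6, 5, -5, 2]) = -8
  sig6 = headl([-6, 5, -5, 2, -6, 5, -5, 2]) = -6
  sig8 = min2(-8, -4) = -8
  sig10 = add(-6, -6) = -12
  sig11 = add(-6, -12) = -18
  sig12 = min2(-18, -8) = -18
  sig13 = min2(-18, -18) = -18
  sig14 = max2(-18, -18) = -18
  sig17 = neg(-18) = 18

Propagation after the edit:
  sig2: runs — src1 [-6, 5, -5, 2]->[-5, -8, 1, 7]; src1 [-6, 5, -5, 2]->[-5, -8, 1, 7]; result [-5, -8, 1, 7, -5, -8, 1, 7].
  sig5: runs — sig2 [-6, 5, -5, 2, -6, 5, -5, 2]->[-5, -8, 1, 7, -5, -8, 1, 7]; result -10.
  sig6: runs — sig2 [-6, 5, -5, 2, -6, 5, -5, 2]->[-5, -8, 1, 7, -5, -8, 1, 7]; result -5.
  sig8: runs — sig5 -8->-10; result -10.
  sig10: runs — sig6 -6->-5; sig6 -6->-5; result -10.
  sig11: runs — sig6 -6->-5; sig10 -12->-10; result -15.
  sig12: runs — sig11 -18->-15; sig8 -8->-10; result -15.
  sig13: runs — sig11 -18->-15; sig12 -18->-15; result -15.
  sig14: runs — sig11 -18->-15; sig13 -18->-15; result -15.
  sig17: runs — sig14 -18->-15; result 15.

New value of sig17: 15.
Derived signals that run: sig2, sig5, sig6, sig8, sig10, sig11, sig12, sig13, sig14, sig17 — 10 in total.
Values that change: src1, sig2, sig5, sig6, sig8, sig10, sig11, sig12, sig13, sig14, sig17.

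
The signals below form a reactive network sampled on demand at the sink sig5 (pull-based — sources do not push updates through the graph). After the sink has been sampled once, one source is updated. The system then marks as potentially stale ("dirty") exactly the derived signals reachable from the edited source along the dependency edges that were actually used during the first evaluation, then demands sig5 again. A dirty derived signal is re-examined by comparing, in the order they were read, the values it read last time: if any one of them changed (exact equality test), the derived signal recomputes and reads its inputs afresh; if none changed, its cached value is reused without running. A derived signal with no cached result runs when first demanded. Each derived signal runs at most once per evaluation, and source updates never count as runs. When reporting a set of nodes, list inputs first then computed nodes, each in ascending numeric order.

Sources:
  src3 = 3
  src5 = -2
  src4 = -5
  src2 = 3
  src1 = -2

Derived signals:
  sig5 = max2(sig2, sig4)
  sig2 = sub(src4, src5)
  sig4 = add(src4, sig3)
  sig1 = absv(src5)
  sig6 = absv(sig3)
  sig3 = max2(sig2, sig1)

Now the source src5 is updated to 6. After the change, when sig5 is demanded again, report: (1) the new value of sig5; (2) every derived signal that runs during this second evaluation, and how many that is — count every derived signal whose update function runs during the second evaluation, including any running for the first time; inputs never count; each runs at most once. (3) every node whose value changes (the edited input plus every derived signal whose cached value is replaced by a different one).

Initial pass — values computed on the first demand:
  sig1 = absv(-2) = 2
  sig2 = sub(-5, -2) = -3
  sig3 = max2(-3, 2) = 2
  sig4 = add(-5, 2) = -3
  sig5 = max2(-3, -3) = -3

Second demand — change propagation:
  sig1: re-runs because src5 -2->6; new result 6.
  sig2: re-runs because src5 -2->6; new result -11.
  sig3: re-runs because sig2 -3->-11; sig1 2->6; new result 6.
  sig4: re-runs because sig3 2->6; new result 1.
  sig5: re-runs because sig2 -3->-11; sig4 -3->1; new result 1.

sig5 now evaluates to 1.
Run set: sig1, sig2, sig3, sig4, sig5 (5 run).
Changed values: src5, sig1, sig2, sig3, sig4, sig5.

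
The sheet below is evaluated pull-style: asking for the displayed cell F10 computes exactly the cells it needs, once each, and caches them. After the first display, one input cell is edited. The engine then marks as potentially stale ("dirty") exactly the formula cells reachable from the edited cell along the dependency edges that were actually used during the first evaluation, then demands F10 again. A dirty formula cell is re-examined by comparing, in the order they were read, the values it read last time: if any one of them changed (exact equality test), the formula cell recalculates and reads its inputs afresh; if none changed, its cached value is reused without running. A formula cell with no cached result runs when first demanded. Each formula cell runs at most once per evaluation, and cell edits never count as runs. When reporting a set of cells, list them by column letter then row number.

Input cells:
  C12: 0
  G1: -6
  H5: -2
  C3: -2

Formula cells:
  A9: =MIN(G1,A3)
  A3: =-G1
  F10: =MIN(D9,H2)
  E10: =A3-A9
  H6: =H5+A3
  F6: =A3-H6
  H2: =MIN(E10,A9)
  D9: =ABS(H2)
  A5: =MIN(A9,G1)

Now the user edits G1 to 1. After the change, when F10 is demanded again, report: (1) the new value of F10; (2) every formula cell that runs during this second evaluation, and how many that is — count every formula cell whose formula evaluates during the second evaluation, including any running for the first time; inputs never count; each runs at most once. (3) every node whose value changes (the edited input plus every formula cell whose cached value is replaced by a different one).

First demand of the output computes:
  A3 = -(-6) = 6
  A9 = MIN(-6, 6) = -6
  E10 = 6 - -6 = 12
  H2 = MIN(12, -6) = -6
  D9 = ABS(-6) = 6
  F10 = MIN(6, -6) = -6

After the edit, cleaning proceeds:
  A3: a read changed (G1 -6->1) — executes, giving -1.
  A9: a read changed (G1 -6->1; A3 6->-1) — executes, giving -1.
  E10: a read changed (A3 6->-1; A9 -6->-1) — executes, giving 0.
  H2: a read changed (E10 12->0; A9 -6->-1) — executes, giving -1.
  D9: a read changed (H2 -6->-1) — executes, giving 1.
  F10: a read changed (D9 6->1; H2 -6->-1) — executes, giving -1.

Demanding F10 again yields -1.
6 formula cells run: A3, A9, D9, E10, F10, H2.
The nodes whose values change: A3, A9, D9, E10, F10, G1, H2.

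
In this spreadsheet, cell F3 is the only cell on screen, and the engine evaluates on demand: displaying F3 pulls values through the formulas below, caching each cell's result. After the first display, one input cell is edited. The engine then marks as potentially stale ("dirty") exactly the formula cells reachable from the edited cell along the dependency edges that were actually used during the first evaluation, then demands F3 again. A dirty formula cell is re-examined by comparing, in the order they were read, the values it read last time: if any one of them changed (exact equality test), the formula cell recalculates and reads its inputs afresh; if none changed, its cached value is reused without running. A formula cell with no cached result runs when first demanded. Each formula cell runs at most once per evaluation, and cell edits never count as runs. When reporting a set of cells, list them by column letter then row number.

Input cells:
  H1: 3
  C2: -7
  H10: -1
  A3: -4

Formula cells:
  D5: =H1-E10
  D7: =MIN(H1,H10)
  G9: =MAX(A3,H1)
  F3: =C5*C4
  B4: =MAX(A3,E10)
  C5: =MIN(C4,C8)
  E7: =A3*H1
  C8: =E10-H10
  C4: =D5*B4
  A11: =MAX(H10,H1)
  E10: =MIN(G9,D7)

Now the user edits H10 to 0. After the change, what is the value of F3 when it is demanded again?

F3 now evaluates to 0.

Initial pass — values computed on the first demand:
  D7 = MIN(3, -1) = -1
  G9 = MAX(-4, 3) = 3
  E10 = MIN(3, -1) = -1
  B4 = MAX(-4, -1) = -1
  C8 = -1 - -1 = 0
  D5 = 3 - -1 = 4
  C4 = 4 * -1 = -4
  C5 = MIN(-4, 0) = -4
  F3 = -4 * -4 = 16

Second demand — change propagation:
  D7: re-runs because H10 -1->0; new result 0.
  E10: re-runs because D7 -1->0; new result 0.
  B4: re-runs because E10 -1->0; new result 0.
  C8: re-runs because E10 -1->0; H10 -1->0; new result 0 (unchanged).
  D5: re-runs because E10 -1->0; new result 3.
  C4: re-runs because D5 4->3; B4 -1->0; new result 0.
  C5: re-runs because C4 -4->0; new result 0.
  F3: re-runs because C5 -4->0; C4 -4->0; new result 0.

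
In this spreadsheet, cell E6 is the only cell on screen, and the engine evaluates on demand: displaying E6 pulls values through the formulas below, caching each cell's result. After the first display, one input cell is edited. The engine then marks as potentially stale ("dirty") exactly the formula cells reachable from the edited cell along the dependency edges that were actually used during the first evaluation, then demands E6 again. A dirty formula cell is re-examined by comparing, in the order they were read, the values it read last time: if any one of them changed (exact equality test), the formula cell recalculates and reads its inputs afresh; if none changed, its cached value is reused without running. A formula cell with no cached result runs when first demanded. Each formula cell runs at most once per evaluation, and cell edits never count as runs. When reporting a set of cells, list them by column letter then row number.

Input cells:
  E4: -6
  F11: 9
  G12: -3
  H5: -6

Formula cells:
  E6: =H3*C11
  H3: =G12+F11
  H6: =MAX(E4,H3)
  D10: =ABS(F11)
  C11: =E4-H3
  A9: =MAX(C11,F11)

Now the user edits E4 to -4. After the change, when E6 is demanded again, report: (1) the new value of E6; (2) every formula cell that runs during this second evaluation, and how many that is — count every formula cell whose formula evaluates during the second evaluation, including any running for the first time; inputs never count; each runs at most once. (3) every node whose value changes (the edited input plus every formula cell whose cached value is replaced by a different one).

Initial pass — values computed on the first demand:
  H3 = -3 + 9 = 6
  C11 = -6 - 6 = -12
  E6 = 6 * -12 = -72

Second demand — change propagation:
  C11: re-runs because E4 -6->-4; new result -10.
  E6: re-runs because C11 -12->-10; new result -60.

E6 now evaluates to -60.
Run set: C11, E6 (2 run).
Changed values: C11, E4, E6.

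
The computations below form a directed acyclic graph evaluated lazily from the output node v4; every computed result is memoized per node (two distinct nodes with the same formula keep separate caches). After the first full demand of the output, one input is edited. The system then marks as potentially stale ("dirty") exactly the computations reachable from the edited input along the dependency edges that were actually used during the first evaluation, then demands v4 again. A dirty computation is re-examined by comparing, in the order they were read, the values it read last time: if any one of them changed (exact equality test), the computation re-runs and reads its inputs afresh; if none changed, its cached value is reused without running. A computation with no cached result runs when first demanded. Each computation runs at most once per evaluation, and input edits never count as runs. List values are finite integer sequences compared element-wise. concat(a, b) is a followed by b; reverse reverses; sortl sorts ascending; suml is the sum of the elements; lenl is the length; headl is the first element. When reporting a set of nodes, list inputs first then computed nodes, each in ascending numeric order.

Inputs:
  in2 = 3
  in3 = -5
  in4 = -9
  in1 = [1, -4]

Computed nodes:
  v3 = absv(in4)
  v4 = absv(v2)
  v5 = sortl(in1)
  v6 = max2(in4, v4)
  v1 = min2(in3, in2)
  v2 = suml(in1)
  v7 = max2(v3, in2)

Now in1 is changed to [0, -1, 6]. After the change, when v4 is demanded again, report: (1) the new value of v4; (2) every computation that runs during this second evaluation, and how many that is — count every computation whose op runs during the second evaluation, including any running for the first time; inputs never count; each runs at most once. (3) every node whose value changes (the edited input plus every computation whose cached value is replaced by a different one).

First demand of the output computes:
  v2 = suml([1, -4]) = -3
  v4 = absv(-3) = 3

After the edit, cleaning proceeds:
  v2: a read changed (in1 [1, -4]->[0, -1, 6]) — executes, giving 5.
  v4: a read changed (v2 -3->5) — executes, giving 5.

Demanding v4 again yields 5.
2 computations run: v2, v4.
The nodes whose values change: in1, v2, v4.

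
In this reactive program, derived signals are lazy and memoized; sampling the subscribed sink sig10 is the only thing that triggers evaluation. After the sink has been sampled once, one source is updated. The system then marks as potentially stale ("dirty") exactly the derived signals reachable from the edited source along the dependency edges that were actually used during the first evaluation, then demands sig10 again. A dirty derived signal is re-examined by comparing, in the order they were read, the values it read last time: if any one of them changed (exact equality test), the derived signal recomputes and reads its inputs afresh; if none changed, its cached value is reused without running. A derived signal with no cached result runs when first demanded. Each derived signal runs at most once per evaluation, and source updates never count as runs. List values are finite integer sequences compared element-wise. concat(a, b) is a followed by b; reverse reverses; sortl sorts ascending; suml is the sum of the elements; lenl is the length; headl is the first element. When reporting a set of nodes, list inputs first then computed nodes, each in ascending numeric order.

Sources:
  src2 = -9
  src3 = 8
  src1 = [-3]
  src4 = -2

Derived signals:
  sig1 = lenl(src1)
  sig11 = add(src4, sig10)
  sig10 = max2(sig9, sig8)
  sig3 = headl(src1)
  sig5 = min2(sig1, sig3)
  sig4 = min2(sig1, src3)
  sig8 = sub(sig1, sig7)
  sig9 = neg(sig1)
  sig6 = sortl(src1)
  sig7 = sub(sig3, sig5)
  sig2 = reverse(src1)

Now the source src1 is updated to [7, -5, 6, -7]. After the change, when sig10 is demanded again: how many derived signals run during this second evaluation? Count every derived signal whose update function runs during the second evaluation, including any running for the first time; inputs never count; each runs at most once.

7 derived signals run: sig1, sig3, sig5, sig7, sig8, sig9, sig10.

First demand of the output computes:
  sig1 = lenl([-3]) = 1
  sig3 = headl([-3]) = -3
  sig5 = min2(1, -3) = -3
  sig7 = sub(-3, -3) = 0
  sig8 = sub(1, 0) = 1
  sig9 = neg(1) = -1
  sig10 = max2(-1, 1) = 1

After the edit, cleaning proceeds:
  sig1: a read changed (src1 [-3]->[7, -5, 6, -7]) — executes, giving 4.
  sig3: a read changed (src1 [-3]->[7, -5, 6, -7]) — executes, giving 7.
  sig5: a read changed (sig1 1->4; sig3 -3->7) — executes, giving 4.
  sig7: a read changed (sig3 -3->7; sig5 -3->4) — executes, giving 3.
  sig8: a read changed (sig1 1->4; sig7 0->3) — executes, giving 1 — identical to its old value.
  sig9: a read changed (sig1 1->4) — executes, giving -4.
  sig10: a read changed (sig9 -1->-4) — executes, giving 1 — identical to its old value.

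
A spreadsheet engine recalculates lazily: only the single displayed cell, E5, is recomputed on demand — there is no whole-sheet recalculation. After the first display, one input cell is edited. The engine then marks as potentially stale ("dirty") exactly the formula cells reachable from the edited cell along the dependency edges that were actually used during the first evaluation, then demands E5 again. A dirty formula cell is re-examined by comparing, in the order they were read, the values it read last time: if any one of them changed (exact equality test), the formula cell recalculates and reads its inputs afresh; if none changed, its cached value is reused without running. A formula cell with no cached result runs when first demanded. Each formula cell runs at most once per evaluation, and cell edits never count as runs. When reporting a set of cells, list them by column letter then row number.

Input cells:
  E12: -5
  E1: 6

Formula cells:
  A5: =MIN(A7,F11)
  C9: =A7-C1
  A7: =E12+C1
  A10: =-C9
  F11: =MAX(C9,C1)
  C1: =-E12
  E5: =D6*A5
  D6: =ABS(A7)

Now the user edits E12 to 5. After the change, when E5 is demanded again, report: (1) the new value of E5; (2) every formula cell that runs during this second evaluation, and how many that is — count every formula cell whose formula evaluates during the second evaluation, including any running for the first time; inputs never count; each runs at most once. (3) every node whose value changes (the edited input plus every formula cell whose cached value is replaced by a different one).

First evaluation (everything demanded from the output):
  C1 = -(-5) = 5
  A7 = -5 + 5 = 0
  C9 = 0 - 5 = -5
  D6 = ABS(0) = 0
  F11 = MAX(-5, 5) = 5
  A5 = MIN(0, 5) = 0
  E5 = 0 * 0 = 0

Propagation after the edit:
  C1: runs — E12 -5->5; result -5.
  A7: runs — E12 -5->5; C1 5->-5; result 0 (same value as before).
  C9: runs — C1 5->-5; result 5.
  D6: checked — values it read are unchanged (A7 unchanged); reused cached 0 without running.
  F11: runs — C9 -5->5; C1 5->-5; result 5 (same value as before).
  A5: checked — values it read are unchanged (A7 unchanged, F11 unchanged); reused cached 0 without running.
  E5: checked — values it read are unchanged (D6 unchanged, A5 unchanged); reused cached 0 without running.

Key observation: the cutoff stops propagation at D6 — its inputs' values are unchanged, so it reuses its cache.

New value of E5: 0.
Formula cells that run: A7, C1, C9, F11 — 4 in total.
Values that change: C1, C9, E12.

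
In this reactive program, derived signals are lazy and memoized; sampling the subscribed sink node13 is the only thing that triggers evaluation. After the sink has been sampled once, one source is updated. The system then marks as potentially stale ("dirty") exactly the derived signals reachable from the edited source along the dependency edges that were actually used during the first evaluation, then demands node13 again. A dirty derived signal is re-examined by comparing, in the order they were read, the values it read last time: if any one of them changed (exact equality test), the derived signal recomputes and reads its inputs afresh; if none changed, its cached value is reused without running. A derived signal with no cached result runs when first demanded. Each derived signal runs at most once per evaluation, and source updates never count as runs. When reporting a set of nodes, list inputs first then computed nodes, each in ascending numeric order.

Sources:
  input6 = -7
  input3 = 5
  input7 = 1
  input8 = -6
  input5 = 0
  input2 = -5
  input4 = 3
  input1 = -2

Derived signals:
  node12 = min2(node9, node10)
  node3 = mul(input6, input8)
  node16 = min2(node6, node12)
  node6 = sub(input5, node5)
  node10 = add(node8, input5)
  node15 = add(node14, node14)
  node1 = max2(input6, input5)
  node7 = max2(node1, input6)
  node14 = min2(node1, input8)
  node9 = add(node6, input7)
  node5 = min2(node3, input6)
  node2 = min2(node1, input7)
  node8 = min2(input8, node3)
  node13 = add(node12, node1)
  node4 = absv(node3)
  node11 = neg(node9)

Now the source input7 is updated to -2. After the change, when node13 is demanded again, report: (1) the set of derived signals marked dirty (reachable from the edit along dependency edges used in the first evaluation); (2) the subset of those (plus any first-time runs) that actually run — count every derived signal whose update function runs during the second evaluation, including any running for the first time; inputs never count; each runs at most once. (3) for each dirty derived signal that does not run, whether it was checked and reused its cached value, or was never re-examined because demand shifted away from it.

The edit dirties: node9, node12, node13.
2 derived signals run: node9, node12.
Cache hits after checking: node13.
Note the absorption at node12: it re-runs yet its value is the same, leaving the output's value untouched.

First demand of the output computes:
  node1 = max2(-7, 0) = 0
  node3 = mul(-7, -6) = 42
  node5 = min2(42, -7) = -7
  node6 = sub(0, -7) = 7
  node8 = min2(-6, 42) = -6
  node9 = add(7, 1) = 8
  node10 = add(-6, 0) = -6
  node12 = min2(8, -6) = -6
  node13 = add(-6, 0) = -6

After the edit, cleaning proceeds:
  node9: a read changed (input7 1->-2) — executes, giving 5.
  node12: a read changed (node9 8->5) — executes, giving -6 — identical to its old value.
  node13: dirty, but its reads are unchanged (node12 unchanged, node1 unchanged); cached -6 stands.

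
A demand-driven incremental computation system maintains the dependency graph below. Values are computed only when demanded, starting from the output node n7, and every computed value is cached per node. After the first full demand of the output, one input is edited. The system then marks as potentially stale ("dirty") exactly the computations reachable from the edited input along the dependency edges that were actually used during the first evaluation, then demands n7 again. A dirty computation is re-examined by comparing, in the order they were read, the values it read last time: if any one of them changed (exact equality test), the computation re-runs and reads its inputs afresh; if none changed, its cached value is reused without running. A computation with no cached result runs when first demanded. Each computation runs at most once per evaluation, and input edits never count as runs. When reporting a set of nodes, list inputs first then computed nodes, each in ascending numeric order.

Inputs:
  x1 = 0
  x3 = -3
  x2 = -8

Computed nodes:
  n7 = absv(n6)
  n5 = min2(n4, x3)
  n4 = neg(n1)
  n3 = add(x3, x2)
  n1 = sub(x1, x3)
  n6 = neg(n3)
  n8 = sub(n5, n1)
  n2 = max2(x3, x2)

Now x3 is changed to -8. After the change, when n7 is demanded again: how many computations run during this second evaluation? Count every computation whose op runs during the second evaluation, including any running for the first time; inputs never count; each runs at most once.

First evaluation (everything demanded from the output):
  n3 = add(-3, -8) = -11
  n6 = neg(-11) = 11
  n7 = absv(11) = 11

Propagation after the edit:
  n3: runs — x3 -3->-8; result -16.
  n6: runs — n3 -11->-16; result 16.
  n7: runs — n6 11->16; result 16.

Computations that run: n3, n6, n7 — 3 in total.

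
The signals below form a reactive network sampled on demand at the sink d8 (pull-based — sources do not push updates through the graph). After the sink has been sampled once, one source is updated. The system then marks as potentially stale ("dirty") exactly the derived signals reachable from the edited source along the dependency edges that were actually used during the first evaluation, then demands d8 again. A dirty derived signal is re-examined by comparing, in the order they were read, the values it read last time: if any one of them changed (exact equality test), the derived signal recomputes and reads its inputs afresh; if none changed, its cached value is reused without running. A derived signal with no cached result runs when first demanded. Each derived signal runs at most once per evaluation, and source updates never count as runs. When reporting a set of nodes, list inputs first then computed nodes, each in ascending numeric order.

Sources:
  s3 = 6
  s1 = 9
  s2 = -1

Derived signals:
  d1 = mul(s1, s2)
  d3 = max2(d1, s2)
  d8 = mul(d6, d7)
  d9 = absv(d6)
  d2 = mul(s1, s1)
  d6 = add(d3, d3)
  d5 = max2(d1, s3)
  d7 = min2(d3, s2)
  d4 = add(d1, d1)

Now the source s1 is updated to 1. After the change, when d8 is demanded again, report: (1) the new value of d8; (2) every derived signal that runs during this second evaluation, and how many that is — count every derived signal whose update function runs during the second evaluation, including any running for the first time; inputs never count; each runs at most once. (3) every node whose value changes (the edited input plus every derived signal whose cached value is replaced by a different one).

d8 now evaluates to 2.
Run set: d1, d3 (2 run).
Changed values: s1, d1.
The important point: d3 recomputes to an identical value, and the output ends up unchanged.

Initial pass — values computed on the first demand:
  d1 = mul(9, -1) = -9
  d3 = max2(-9, -1) = -1
  d6 = add(-1, -1) = -2
  d7 = min2(-1, -1) = -1
  d8 = mul(-2, -1) = 2

Second demand — change propagation:
  d1: re-runs because s1 9->1; new result -1.
  d3: re-runs because d1 -9->-1; new result -1 (unchanged).
  d6: re-examined; everything it read last time is the same (d3 unchanged, d3 unchanged) — cache -2 kept, no run.
  d7: re-examined; everything it read last time is the same (d3 unchanged, s2 unchanged) — cache -1 kept, no run.
  d8: re-examined; everything it read last time is the same (d6 unchanged, d7 unchanged) — cache 2 kept, no run.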